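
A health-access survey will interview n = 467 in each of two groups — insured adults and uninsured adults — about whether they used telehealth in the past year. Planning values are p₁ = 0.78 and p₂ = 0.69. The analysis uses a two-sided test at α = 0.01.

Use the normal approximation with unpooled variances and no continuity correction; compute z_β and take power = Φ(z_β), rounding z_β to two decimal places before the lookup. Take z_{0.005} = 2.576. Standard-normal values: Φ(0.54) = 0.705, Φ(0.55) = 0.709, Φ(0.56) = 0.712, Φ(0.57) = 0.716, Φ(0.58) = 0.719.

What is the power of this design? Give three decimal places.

Power ≈ 0.712

z_β = |p₁−p₂|·√(n/[p₁q₁+p₂q₂]) − z_{α/2}
    = 0.09 · √(467/0.3855) − 2.576
    = 0.09 · 34.8054 − 2.576
    = 3.1325 − 2.576 = 0.5565 → 0.56
Power = Φ(0.56) = 0.712.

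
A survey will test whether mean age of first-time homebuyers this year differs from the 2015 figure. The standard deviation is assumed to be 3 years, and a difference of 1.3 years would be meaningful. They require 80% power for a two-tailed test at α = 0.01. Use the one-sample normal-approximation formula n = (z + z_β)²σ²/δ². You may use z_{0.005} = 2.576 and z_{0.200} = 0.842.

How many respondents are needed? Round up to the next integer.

n = (z_{α/2} + z_β)² · σ² / δ²
  = (2.576 + 0.842)² · 3² / 1.3²
  = 11.6827 · 9 / 1.69
  = 62.22
Round up → n = 63.

n = 63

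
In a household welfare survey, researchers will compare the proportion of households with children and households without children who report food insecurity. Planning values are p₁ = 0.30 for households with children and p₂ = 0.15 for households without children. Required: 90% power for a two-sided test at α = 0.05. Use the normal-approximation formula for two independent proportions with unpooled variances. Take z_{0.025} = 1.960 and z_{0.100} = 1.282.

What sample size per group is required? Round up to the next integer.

n = 158 per group

n = (z_{α/2} + z_β)² · [p₁(1−p₁) + p₂(1−p₂)] / (p₁ − p₂)²
  = (1.960 + 1.282)² · (0.30·0.70 + 0.15·0.85) / (0.15)²
  = (3.242)² · (0.2100 + 0.1275) / 0.0225
  = 10.5106 · 0.3375 / 0.0225
  = 157.66
Round up → n = 158 per group.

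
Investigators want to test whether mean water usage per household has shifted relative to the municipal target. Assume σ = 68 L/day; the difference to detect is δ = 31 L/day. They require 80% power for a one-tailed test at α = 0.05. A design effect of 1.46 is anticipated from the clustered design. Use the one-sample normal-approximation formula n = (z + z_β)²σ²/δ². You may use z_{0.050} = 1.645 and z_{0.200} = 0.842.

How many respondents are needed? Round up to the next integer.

n = 44

n = (z_α + z_β)² · σ² / δ²
  = (1.645 + 0.842)² · 68² / 31²
  = 6.1852 · 4624 / 961
  = 29.76
Design effect: 1.46 × 29.76 = 43.45.
Round up → n = 44.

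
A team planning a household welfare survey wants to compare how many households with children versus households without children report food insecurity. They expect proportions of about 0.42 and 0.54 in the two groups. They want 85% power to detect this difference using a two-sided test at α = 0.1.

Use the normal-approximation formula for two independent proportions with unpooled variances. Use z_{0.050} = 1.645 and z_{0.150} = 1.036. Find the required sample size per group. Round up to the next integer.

n = (z_{α/2} + z_β)² · [p₁(1−p₁) + p₂(1−p₂)] / (p₁ − p₂)²
  = (1.645 + 1.036)² · (0.42·0.58 + 0.54·0.46) / (-0.12)²
  = (2.681)² · (0.2436 + 0.2484) / 0.0144
  = 7.1878 · 0.4920 / 0.0144
  = 245.58
Round up → n = 246 per group.

n = 246 per group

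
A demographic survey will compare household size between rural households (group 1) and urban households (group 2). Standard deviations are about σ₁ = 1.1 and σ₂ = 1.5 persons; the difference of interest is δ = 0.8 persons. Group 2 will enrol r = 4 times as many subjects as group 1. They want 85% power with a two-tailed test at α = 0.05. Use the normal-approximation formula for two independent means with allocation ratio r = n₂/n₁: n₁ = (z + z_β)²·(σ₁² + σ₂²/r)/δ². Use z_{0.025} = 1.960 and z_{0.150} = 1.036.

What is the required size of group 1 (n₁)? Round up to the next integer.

n₁ = 25

n₁ = (z_{α/2} + z_β)² · (σ₁² + σ₂²/r) / δ²
   = (1.960 + 1.036)² · (1.1² + 1.5²/4) / 0.8²
   = 8.9760 · (1.21 + 0.5625) / 0.64
   = 8.9760 · 1.7725 / 0.64
   = 24.86
Round up → n₁ = 25; n₂ = r·n₁ = 4 × 25 = 100.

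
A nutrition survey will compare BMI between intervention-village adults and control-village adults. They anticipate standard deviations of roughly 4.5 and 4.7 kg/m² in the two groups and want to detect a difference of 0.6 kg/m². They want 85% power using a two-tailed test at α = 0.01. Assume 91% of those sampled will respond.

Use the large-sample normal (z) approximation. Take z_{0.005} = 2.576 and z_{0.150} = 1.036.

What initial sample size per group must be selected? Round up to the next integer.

n = 1687 per group

n = (z_{α/2} + z_β)² · (σ₁² + σ₂²) / δ²
  = (2.576 + 1.036)² · (4.5² + 4.7² = 42.34) / 0.6²
  = 13.0465 · 42.34 / 0.36
  = 1534.42
Adjust for 91% response: 1534.42 / 0.91 = 1686.17.
Round up → n = 1687 per group.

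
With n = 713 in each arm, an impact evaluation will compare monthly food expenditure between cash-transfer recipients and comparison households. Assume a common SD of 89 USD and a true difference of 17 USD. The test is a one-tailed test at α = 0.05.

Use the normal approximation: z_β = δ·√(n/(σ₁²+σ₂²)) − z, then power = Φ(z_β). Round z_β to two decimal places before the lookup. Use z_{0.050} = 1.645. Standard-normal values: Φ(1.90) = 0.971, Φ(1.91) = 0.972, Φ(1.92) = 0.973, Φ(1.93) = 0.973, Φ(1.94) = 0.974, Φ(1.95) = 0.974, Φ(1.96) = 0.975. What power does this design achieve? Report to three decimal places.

z_β = δ·√(n/(σ₁²+σ₂²)) − z_α
    = 17 · √(713/15842) − 1.645
    = 17 · 0.21215 − 1.645
    = 3.6065 − 1.645 = 1.9615 → 1.96
Power = Φ(1.96) = 0.975.

Power ≈ 0.975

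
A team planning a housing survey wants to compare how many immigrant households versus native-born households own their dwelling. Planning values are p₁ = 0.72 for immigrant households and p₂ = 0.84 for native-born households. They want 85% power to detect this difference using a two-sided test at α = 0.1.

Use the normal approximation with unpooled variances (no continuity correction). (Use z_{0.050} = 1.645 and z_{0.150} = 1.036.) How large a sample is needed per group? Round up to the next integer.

n = (z_{α/2} + z_β)² · [p₁(1−p₁) + p₂(1−p₂)] / (p₁ − p₂)²
  = (1.645 + 1.036)² · (0.72·0.28 + 0.84·0.16) / (-0.12)²
  = (2.681)² · (0.2016 + 0.1344) / 0.0144
  = 7.1878 · 0.3360 / 0.0144
  = 167.71
Round up → n = 168 per group.

n = 168 per group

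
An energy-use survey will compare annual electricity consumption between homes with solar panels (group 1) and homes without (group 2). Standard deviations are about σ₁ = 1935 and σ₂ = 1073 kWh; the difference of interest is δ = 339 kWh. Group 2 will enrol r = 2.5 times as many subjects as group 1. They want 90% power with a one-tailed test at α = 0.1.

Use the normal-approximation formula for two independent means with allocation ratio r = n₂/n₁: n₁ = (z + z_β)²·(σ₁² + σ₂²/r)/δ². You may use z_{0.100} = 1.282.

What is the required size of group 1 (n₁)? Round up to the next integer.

n₁ = (z_α + z_β)² · (σ₁² + σ₂²/r) / δ²
   = (1.282 + 1.282)² · (1935² + 1073²/2.5) / 339²
   = 6.5741 · (3744225 + 460531.6) / 114921
   = 6.5741 · 4204756.6 / 114921
   = 240.53
Round up → n₁ = 241; n₂ = r·n₁ = 2.5 × 241 = 603.

n₁ = 241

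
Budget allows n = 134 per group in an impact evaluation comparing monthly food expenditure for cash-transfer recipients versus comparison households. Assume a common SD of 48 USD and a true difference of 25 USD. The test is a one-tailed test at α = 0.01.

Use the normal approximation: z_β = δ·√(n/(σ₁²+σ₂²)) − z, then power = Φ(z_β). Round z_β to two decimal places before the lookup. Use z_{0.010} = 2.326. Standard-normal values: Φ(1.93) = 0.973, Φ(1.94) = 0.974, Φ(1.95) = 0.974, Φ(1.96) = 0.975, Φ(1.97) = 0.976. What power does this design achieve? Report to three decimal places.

z_β = δ·√(n/(σ₁²+σ₂²)) − z_α
    = 25 · √(134/4608) − 2.326
    = 25 · 0.17053 − 2.326
    = 4.2632 − 2.326 = 1.9372 → 1.94
Power = Φ(1.94) = 0.974.

Power ≈ 0.974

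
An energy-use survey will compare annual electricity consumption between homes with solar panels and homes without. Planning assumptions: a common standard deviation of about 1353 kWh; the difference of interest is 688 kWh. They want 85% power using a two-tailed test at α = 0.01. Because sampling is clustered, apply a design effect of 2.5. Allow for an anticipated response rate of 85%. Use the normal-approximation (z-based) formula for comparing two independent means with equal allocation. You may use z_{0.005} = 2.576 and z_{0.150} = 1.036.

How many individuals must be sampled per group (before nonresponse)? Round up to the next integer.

n = 297 per group

n = (z_{α/2} + z_β)² · (σ₁² + σ₂²) / δ²
  = (2.576 + 1.036)² · (2·1353² = 3661218) / 688²
  = 13.0465 · 3661218 / 473344
  = 100.91
Design effect: 2.5 × 100.91 = 252.28.
Adjust for 85% response: 252.28 / 0.85 = 296.80.
Round up → n = 297 per group.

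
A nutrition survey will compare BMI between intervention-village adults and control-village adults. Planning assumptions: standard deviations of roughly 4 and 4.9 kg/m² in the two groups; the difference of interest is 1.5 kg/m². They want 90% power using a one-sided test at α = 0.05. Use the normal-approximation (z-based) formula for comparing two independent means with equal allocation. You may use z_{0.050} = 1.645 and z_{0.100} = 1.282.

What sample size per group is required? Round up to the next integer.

n = (z_α + z_β)² · (σ₁² + σ₂²) / δ²
  = (1.645 + 1.282)² · (4² + 4.9² = 40.01) / 1.5²
  = 8.5673 · 40.01 / 2.25
  = 152.35
Round up → n = 153 per group.

n = 153 per group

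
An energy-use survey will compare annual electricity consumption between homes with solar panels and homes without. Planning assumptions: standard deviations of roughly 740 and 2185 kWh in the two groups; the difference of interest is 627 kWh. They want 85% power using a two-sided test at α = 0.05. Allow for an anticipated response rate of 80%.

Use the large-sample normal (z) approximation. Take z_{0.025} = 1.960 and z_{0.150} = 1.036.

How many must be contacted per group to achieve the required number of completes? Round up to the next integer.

n = 152 per group

n = (z_{α/2} + z_β)² · (σ₁² + σ₂²) / δ²
  = (1.960 + 1.036)² · (740² + 2185² = 5321825) / 627²
  = 8.9760 · 5321825 / 393129
  = 121.51
Adjust for 80% response: 121.51 / 0.80 = 151.89.
Round up → n = 152 per group.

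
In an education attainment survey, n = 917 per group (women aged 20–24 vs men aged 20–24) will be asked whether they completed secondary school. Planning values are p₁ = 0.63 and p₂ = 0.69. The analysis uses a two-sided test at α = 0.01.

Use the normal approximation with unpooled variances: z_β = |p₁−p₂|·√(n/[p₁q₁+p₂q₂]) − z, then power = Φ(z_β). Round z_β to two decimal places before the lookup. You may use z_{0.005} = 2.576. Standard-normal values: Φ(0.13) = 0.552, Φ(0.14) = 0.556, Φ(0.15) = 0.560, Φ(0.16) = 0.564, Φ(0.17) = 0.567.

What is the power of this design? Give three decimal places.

Power ≈ 0.556

z_β = |p₁−p₂|·√(n/[p₁q₁+p₂q₂]) − z_{α/2}
    = 0.06 · √(917/0.4470) − 2.576
    = 0.06 · 45.2930 − 2.576
    = 2.7176 − 2.576 = 0.1416 → 0.14
Power = Φ(0.14) = 0.556.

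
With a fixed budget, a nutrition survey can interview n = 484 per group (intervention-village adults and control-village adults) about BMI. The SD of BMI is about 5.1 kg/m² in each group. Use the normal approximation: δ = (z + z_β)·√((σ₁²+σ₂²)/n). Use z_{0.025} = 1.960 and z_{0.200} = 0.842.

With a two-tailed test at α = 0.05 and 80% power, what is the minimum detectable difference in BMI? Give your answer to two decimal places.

δ = (z_{α/2} + z_β) · √((σ₁²+σ₂²)/n)
  = (1.960 + 0.842) · √(52.02/484)
  = 2.802 · √0.10748
  = 2.802 · 0.3278
  = 0.9186

Minimum detectable difference ≈ 0.92 kg/m²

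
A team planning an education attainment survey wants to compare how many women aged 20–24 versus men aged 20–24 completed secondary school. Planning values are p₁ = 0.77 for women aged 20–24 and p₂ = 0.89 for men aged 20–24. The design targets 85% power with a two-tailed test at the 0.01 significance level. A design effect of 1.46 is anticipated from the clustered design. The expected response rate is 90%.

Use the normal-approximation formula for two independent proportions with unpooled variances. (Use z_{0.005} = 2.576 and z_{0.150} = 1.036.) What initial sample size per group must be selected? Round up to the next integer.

n = 405 per group

n = (z_{α/2} + z_β)² · [p₁(1−p₁) + p₂(1−p₂)] / (p₁ − p₂)²
  = (2.576 + 1.036)² · (0.77·0.23 + 0.89·0.11) / (-0.12)²
  = (3.612)² · (0.1771 + 0.0979) / 0.0144
  = 13.0465 · 0.2750 / 0.0144
  = 249.15
Design effect: 1.46 × 249.15 = 363.76.
Adjust for 90% response: 363.76 / 0.90 = 404.18.
Round up → n = 405 per group.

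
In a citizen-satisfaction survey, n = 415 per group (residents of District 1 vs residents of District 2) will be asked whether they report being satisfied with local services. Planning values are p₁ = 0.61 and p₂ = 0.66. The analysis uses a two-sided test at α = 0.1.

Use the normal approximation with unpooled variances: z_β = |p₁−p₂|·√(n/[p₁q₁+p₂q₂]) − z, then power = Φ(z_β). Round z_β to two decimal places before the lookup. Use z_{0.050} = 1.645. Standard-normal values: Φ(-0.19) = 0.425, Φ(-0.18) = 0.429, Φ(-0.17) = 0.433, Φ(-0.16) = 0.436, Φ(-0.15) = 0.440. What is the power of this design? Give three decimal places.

z_β = |p₁−p₂|·√(n/[p₁q₁+p₂q₂]) − z_{α/2}
    = 0.05 · √(415/0.4623) − 1.645
    = 0.05 · 29.9614 − 1.645
    = 1.4981 − 1.645 = -0.1469 → -0.15
Power = Φ(-0.15) = 0.440.

Power ≈ 0.440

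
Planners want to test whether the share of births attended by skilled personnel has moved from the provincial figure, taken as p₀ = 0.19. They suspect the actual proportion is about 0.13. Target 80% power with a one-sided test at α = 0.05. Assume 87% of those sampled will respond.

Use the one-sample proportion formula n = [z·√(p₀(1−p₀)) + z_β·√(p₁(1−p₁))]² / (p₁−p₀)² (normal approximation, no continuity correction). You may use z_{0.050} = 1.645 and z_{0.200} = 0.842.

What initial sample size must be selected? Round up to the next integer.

n = [z_α·√(p₀q₀) + z_β·√(p₁q₁)]² / (p₁ − p₀)²
  = [1.645·√(0.19·0.81) + 0.842·√(0.13·0.87)]² / (-0.06)²
  = [1.645·0.3923 + 0.842·0.3363]² / 0.0036
  = [0.9285]² / 0.0036
  = 239.48
Adjust for 87% response: 239.48 / 0.87 = 275.26.
Round up → n = 276.

n = 276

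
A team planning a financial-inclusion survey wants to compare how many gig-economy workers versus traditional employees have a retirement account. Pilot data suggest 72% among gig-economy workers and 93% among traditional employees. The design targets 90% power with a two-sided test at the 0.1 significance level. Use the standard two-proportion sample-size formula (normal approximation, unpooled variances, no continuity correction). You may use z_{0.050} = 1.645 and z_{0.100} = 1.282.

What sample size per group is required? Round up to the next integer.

n = (z_{α/2} + z_β)² · [p₁(1−p₁) + p₂(1−p₂)] / (p₁ − p₂)²
  = (1.645 + 1.282)² · (0.72·0.28 + 0.93·0.07) / (-0.21)²
  = (2.927)² · (0.2016 + 0.0651) / 0.0441
  = 8.5673 · 0.2667 / 0.0441
  = 51.81
Round up → n = 52 per group.

n = 52 per group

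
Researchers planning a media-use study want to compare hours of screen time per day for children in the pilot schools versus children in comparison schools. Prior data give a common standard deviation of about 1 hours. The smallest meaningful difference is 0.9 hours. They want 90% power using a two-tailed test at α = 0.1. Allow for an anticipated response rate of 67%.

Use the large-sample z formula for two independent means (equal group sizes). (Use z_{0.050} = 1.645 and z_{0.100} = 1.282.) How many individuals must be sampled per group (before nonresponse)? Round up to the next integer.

n = 32 per group

n = (z_{α/2} + z_β)² · (σ₁² + σ₂²) / δ²
  = (1.645 + 1.282)² · (2·1² = 2) / 0.9²
  = 8.5673 · 2 / 0.81
  = 21.15
Adjust for 67% response: 21.15 / 0.67 = 31.57.
Round up → n = 32 per group.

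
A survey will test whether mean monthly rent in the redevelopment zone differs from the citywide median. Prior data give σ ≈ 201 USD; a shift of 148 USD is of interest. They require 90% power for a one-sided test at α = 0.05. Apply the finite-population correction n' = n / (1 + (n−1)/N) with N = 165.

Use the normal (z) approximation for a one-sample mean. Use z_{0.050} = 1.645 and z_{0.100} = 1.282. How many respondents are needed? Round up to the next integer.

n = (z_α + z_β)² · σ² / δ²
  = (1.645 + 1.282)² · 201² / 148²
  = 8.5673 · 40401 / 21904
  = 15.80
Finite-population correction (N = 165): 15.80 / (1 + (15.80 − 1)/165) = 14.50.
Round up → n = 15.

n = 15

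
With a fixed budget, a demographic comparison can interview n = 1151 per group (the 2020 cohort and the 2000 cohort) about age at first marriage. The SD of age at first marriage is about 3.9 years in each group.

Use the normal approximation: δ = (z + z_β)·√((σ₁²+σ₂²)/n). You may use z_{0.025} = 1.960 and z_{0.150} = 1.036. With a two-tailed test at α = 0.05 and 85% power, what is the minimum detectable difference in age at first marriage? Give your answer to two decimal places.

δ = (z_{α/2} + z_β) · √((σ₁²+σ₂²)/n)
  = (1.960 + 1.036) · √(30.42/1151)
  = 2.996 · √0.02643
  = 2.996 · 0.1626
  = 0.4871

Minimum detectable difference ≈ 0.49 years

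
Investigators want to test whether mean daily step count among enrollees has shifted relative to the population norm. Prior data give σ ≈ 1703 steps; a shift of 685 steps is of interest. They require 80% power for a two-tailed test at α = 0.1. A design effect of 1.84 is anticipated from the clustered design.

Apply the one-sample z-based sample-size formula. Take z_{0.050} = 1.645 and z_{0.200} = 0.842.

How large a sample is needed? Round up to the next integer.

n = 71

n = (z_{α/2} + z_β)² · σ² / δ²
  = (1.645 + 0.842)² · 1703² / 685²
  = 6.1852 · 2900209 / 469225
  = 38.23
Design effect: 1.84 × 38.23 = 70.34.
Round up → n = 71.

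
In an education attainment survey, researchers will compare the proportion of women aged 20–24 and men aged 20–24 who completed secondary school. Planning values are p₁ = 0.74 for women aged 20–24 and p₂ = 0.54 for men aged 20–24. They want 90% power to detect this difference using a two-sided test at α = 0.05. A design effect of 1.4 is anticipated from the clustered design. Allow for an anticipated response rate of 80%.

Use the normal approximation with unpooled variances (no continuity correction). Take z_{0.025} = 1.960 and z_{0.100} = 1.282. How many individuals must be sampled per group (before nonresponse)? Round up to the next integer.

n = 203 per group

n = (z_{α/2} + z_β)² · [p₁(1−p₁) + p₂(1−p₂)] / (p₁ − p₂)²
  = (1.960 + 1.282)² · (0.74·0.26 + 0.54·0.46) / (0.20)²
  = (3.242)² · (0.1924 + 0.2484) / 0.0400
  = 10.5106 · 0.4408 / 0.0400
  = 115.83
Design effect: 1.4 × 115.83 = 162.16.
Adjust for 80% response: 162.16 / 0.80 = 202.70.
Round up → n = 203 per group.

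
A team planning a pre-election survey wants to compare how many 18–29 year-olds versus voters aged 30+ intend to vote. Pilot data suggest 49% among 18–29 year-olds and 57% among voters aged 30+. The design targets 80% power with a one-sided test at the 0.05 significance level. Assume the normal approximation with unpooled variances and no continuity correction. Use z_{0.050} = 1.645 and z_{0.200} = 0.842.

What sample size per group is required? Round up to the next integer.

n = (z_α + z_β)² · [p₁(1−p₁) + p₂(1−p₂)] / (p₁ − p₂)²
  = (1.645 + 0.842)² · (0.49·0.51 + 0.57·0.43) / (-0.08)²
  = (2.487)² · (0.2499 + 0.2451) / 0.0064
  = 6.1852 · 0.4950 / 0.0064
  = 478.38
Round up → n = 479 per group.

n = 479 per group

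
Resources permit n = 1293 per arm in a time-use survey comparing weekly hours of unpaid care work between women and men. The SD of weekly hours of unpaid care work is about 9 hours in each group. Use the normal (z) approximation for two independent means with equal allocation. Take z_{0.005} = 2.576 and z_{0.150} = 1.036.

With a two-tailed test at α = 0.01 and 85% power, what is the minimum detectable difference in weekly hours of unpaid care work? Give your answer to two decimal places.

δ = (z_{α/2} + z_β) · √((σ₁²+σ₂²)/n)
  = (2.576 + 1.036) · √(162/1293)
  = 3.612 · √0.12529
  = 3.612 · 0.3540
  = 1.2785

Minimum detectable difference ≈ 1.28 hours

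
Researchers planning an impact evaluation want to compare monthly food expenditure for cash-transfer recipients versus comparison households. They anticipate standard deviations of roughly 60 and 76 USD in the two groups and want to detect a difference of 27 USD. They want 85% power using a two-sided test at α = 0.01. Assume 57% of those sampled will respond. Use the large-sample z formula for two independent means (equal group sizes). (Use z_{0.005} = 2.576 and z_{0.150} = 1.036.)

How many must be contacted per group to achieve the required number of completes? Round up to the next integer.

n = (z_{α/2} + z_β)² · (σ₁² + σ₂²) / δ²
  = (2.576 + 1.036)² · (60² + 76² = 9376) / 27²
  = 13.0465 · 9376 / 729
  = 167.80
Adjust for 57% response: 167.80 / 0.57 = 294.38.
Round up → n = 295 per group.

n = 295 per group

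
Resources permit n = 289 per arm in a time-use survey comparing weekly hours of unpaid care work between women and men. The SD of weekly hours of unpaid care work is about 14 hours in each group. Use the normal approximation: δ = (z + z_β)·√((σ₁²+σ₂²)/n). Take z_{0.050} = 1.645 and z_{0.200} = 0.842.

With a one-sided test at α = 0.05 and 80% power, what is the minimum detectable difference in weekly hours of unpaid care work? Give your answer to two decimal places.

Minimum detectable difference ≈ 2.90 hours

δ = (z_α + z_β) · √((σ₁²+σ₂²)/n)
  = (1.645 + 0.842) · √(392/289)
  = 2.487 · √1.3564
  = 2.487 · 1.1646
  = 2.8965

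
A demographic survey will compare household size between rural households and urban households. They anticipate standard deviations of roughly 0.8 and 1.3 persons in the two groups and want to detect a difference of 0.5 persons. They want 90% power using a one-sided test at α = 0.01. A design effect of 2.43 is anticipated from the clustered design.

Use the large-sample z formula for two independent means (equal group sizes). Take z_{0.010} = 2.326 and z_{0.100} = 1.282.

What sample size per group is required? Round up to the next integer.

n = 295 per group

n = (z_α + z_β)² · (σ₁² + σ₂²) / δ²
  = (2.326 + 1.282)² · (0.8² + 1.3² = 2.33) / 0.5²
  = 13.0177 · 2.33 / 0.25
  = 121.32
Design effect: 2.43 × 121.32 = 294.82.
Round up → n = 295 per group.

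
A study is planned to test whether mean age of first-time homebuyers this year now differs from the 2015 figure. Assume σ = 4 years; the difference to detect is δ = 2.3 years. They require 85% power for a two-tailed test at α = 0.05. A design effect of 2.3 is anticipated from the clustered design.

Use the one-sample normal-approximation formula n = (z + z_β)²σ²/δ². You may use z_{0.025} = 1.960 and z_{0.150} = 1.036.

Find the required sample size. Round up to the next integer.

n = 63

n = (z_{α/2} + z_β)² · σ² / δ²
  = (1.960 + 1.036)² · 4² / 2.3²
  = 8.9760 · 16 / 5.29
  = 27.15
Design effect: 2.3 × 27.15 = 62.44.
Round up → n = 63.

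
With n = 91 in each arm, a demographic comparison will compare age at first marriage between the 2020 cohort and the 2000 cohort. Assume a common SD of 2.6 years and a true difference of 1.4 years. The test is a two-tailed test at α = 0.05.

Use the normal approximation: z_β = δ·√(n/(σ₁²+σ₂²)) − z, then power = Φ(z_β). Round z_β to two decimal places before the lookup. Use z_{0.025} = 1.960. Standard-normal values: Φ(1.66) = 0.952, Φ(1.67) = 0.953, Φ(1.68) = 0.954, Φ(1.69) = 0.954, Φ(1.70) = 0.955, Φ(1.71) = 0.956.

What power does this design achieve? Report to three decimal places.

Power ≈ 0.953

z_β = δ·√(n/(σ₁²+σ₂²)) − z_{α/2}
    = 1.4 · √(91/13.52) − 1.960
    = 1.4 · 2.59437 − 1.960
    = 3.6321 − 1.960 = 1.6721 → 1.67
Power = Φ(1.67) = 0.953.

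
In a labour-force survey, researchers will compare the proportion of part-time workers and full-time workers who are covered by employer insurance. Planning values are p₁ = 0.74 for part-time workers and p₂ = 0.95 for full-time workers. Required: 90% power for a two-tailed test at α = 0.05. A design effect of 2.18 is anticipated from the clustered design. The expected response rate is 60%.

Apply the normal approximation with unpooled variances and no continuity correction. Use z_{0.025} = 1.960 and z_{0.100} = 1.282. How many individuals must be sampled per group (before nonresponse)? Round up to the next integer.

n = (z_{α/2} + z_β)² · [p₁(1−p₁) + p₂(1−p₂)] / (p₁ − p₂)²
  = (1.960 + 1.282)² · (0.74·0.26 + 0.95·0.05) / (-0.21)²
  = (3.242)² · (0.1924 + 0.0475) / 0.0441
  = 10.5106 · 0.2399 / 0.0441
  = 57.18
Design effect: 2.18 × 57.18 = 124.64.
Adjust for 60% response: 124.64 / 0.60 = 207.74.
Round up → n = 208 per group.

n = 208 per group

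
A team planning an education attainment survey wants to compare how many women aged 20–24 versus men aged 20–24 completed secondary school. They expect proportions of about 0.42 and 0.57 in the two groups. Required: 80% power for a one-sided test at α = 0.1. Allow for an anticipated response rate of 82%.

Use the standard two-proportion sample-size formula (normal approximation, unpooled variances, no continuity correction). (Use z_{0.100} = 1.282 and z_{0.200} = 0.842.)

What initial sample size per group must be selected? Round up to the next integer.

n = 120 per group

n = (z_α + z_β)² · [p₁(1−p₁) + p₂(1−p₂)] / (p₁ − p₂)²
  = (1.282 + 0.842)² · (0.42·0.58 + 0.57·0.43) / (-0.15)²
  = (2.124)² · (0.2436 + 0.2451) / 0.0225
  = 4.5114 · 0.4887 / 0.0225
  = 97.99
Adjust for 82% response: 97.99 / 0.82 = 119.50.
Round up → n = 120 per group.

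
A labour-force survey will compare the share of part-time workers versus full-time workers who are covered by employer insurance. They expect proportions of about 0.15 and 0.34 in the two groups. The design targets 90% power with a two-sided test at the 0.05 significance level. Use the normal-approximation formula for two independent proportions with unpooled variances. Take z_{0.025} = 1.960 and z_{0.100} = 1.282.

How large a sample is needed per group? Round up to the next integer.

n = (z_{α/2} + z_β)² · [p₁(1−p₁) + p₂(1−p₂)] / (p₁ − p₂)²
  = (1.960 + 1.282)² · (0.15·0.85 + 0.34·0.66) / (-0.19)²
  = (3.242)² · (0.1275 + 0.2244) / 0.0361
  = 10.5106 · 0.3519 / 0.0361
  = 102.46
Round up → n = 103 per group.

n = 103 per group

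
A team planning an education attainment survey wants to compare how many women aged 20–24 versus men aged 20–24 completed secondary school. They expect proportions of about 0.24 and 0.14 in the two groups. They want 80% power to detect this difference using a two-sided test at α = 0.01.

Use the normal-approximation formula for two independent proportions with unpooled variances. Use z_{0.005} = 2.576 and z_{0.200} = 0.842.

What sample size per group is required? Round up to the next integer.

n = (z_{α/2} + z_β)² · [p₁(1−p₁) + p₂(1−p₂)] / (p₁ − p₂)²
  = (2.576 + 0.842)² · (0.24·0.76 + 0.14·0.86) / (0.10)²
  = (3.418)² · (0.1824 + 0.1204) / 0.0100
  = 11.6827 · 0.3028 / 0.0100
  = 353.75
Round up → n = 354 per group.

n = 354 per group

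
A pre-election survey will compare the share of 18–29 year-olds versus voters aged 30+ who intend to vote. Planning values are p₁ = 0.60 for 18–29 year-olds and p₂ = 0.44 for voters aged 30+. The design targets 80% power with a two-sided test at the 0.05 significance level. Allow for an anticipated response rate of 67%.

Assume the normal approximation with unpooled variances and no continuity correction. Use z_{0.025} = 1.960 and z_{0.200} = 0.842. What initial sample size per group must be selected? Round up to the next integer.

n = (z_{α/2} + z_β)² · [p₁(1−p₁) + p₂(1−p₂)] / (p₁ − p₂)²
  = (1.960 + 0.842)² · (0.60·0.40 + 0.44·0.56) / (0.16)²
  = (2.802)² · (0.2400 + 0.2464) / 0.0256
  = 7.8512 · 0.4864 / 0.0256
  = 149.17
Adjust for 67% response: 149.17 / 0.67 = 222.65.
Round up → n = 223 per group.

n = 223 per group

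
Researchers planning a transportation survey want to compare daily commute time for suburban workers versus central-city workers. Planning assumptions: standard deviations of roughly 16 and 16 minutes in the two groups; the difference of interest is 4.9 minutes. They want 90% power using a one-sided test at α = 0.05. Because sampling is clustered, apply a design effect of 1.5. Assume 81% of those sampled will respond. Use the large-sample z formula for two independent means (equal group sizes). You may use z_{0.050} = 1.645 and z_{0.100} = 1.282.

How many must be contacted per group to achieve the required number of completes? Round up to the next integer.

n = 339 per group

n = (z_α + z_β)² · (σ₁² + σ₂²) / δ²
  = (1.645 + 1.282)² · (16² + 16² = 512) / 4.9²
  = 8.5673 · 512 / 24.01
  = 182.69
Design effect: 1.5 × 182.69 = 274.04.
Adjust for 81% response: 274.04 / 0.81 = 338.32.
Round up → n = 339 per group.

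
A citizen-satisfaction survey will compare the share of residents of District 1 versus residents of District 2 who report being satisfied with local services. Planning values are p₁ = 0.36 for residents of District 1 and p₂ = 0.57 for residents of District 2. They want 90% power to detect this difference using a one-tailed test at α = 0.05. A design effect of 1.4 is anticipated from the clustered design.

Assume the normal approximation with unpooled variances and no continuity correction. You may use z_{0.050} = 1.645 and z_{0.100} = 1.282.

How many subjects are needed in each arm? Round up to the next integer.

n = (z_α + z_β)² · [p₁(1−p₁) + p₂(1−p₂)] / (p₁ − p₂)²
  = (1.645 + 1.282)² · (0.36·0.64 + 0.57·0.43) / (-0.21)²
  = (2.927)² · (0.2304 + 0.2451) / 0.0441
  = 8.5673 · 0.4755 / 0.0441
  = 92.38
Design effect: 1.4 × 92.38 = 129.33.
Round up → n = 130 per group.

n = 130 per group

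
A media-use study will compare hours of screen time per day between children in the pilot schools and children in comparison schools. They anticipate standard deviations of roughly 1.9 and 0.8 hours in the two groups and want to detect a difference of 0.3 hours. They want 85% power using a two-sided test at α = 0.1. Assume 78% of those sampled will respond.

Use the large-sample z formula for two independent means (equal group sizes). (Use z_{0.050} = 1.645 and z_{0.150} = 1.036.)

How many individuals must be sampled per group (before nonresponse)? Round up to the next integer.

n = (z_{α/2} + z_β)² · (σ₁² + σ₂²) / δ²
  = (1.645 + 1.036)² · (1.9² + 0.8² = 4.25) / 0.3²
  = 7.1878 · 4.25 / 0.09
  = 339.42
Adjust for 78% response: 339.42 / 0.78 = 435.16.
Round up → n = 436 per group.

n = 436 per group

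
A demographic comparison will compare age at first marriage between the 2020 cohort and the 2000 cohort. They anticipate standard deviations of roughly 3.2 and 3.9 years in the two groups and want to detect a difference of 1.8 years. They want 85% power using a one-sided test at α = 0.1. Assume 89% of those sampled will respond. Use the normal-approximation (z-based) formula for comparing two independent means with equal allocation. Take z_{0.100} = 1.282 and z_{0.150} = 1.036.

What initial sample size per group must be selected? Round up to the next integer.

n = (z_α + z_β)² · (σ₁² + σ₂²) / δ²
  = (1.282 + 1.036)² · (3.2² + 3.9² = 25.45) / 1.8²
  = 5.3731 · 25.45 / 3.24
  = 42.21
Adjust for 89% response: 42.21 / 0.89 = 47.42.
Round up → n = 48 per group.

n = 48 per group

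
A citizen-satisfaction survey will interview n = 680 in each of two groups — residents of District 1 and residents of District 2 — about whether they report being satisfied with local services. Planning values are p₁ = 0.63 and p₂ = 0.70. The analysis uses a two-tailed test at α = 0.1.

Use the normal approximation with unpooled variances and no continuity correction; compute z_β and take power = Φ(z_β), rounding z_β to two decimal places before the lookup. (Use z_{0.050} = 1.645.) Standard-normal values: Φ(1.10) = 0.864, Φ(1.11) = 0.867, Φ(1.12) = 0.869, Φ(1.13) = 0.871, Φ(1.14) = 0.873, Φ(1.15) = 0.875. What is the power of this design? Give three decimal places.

Power ≈ 0.864

z_β = |p₁−p₂|·√(n/[p₁q₁+p₂q₂]) − z_{α/2}
    = 0.07 · √(680/0.4431) − 1.645
    = 0.07 · 39.1745 − 1.645
    = 2.7422 − 1.645 = 1.0972 → 1.10
Power = Φ(1.10) = 0.864.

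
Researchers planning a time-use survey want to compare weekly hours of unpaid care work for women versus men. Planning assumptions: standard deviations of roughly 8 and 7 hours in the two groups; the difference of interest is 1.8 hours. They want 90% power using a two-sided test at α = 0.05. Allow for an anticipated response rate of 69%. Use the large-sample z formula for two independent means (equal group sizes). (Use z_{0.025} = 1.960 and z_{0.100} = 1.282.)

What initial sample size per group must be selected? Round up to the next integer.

n = (z_{α/2} + z_β)² · (σ₁² + σ₂²) / δ²
  = (1.960 + 1.282)² · (8² + 7² = 113) / 1.8²
  = 10.5106 · 113 / 3.24
  = 366.57
Adjust for 69% response: 366.57 / 0.69 = 531.26.
Round up → n = 532 per group.

n = 532 per group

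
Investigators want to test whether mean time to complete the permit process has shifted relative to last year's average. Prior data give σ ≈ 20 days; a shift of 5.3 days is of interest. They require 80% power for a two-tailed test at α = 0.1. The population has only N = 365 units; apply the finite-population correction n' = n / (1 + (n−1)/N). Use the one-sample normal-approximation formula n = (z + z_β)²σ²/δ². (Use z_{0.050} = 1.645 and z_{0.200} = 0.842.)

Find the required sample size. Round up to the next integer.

n = 72

n = (z_{α/2} + z_β)² · σ² / δ²
  = (1.645 + 0.842)² · 20² / 5.3²
  = 6.1852 · 400 / 28.09
  = 88.08
Finite-population correction (N = 365): 88.08 / (1 + (88.08 − 1)/365) = 71.11.
Round up → n = 72.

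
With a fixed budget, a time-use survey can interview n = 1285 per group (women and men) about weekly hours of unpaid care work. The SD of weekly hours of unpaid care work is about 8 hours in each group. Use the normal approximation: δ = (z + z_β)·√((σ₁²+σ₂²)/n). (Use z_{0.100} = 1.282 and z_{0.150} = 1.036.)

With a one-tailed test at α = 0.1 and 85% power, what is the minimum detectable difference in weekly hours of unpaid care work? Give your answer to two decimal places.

δ = (z_α + z_β) · √((σ₁²+σ₂²)/n)
  = (1.282 + 1.036) · √(128/1285)
  = 2.318 · √0.09961
  = 2.318 · 0.3156
  = 0.7316

Minimum detectable difference ≈ 0.73 hours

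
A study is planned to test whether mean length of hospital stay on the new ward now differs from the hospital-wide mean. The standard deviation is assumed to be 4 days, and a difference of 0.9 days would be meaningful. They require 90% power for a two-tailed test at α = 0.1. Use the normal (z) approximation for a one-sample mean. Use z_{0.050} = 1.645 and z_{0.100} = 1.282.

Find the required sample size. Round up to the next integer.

n = (z_{α/2} + z_β)² · σ² / δ²
  = (1.645 + 1.282)² · 4² / 0.9²
  = 8.5673 · 16 / 0.81
  = 169.23
Round up → n = 170.

n = 170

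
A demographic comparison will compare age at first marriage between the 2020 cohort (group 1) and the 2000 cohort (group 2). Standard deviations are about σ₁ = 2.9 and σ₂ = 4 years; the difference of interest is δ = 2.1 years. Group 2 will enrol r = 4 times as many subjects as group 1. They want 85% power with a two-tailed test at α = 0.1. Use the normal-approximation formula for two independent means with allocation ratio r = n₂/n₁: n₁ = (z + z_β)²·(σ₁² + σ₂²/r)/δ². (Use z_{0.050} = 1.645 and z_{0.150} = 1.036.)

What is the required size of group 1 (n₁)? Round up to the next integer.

n₁ = (z_{α/2} + z_β)² · (σ₁² + σ₂²/r) / δ²
   = (1.645 + 1.036)² · (2.9² + 4²/4) / 2.1²
   = 7.1878 · (8.41 + 4) / 4.41
   = 7.1878 · 12.41 / 4.41
   = 20.23
Round up → n₁ = 21; n₂ = r·n₁ = 4 × 21 = 84.

n₁ = 21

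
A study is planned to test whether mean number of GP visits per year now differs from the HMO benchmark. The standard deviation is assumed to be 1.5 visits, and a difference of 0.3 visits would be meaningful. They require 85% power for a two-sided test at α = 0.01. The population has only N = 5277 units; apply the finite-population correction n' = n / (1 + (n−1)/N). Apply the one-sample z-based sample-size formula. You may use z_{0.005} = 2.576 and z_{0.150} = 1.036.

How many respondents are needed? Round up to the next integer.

n = (z_{α/2} + z_β)² · σ² / δ²
  = (2.576 + 1.036)² · 1.5² / 0.3²
  = 13.0465 · 2.25 / 0.09
  = 326.16
Finite-population correction (N = 5277): 326.16 / (1 + (326.16 − 1)/5277) = 307.23.
Round up → n = 308.

n = 308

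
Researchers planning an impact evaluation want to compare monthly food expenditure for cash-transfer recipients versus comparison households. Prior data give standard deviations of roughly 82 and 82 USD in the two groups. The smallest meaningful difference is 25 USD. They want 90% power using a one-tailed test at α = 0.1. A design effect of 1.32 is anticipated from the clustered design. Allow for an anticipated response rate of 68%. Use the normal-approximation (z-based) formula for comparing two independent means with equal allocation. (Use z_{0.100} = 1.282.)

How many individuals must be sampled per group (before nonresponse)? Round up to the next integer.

n = 275 per group

n = (z_α + z_β)² · (σ₁² + σ₂²) / δ²
  = (1.282 + 1.282)² · (82² + 82² = 13448) / 25²
  = 6.5741 · 13448 / 625
  = 141.45
Design effect: 1.32 × 141.45 = 186.72.
Adjust for 68% response: 186.72 / 0.68 = 274.59.
Round up → n = 275 per group.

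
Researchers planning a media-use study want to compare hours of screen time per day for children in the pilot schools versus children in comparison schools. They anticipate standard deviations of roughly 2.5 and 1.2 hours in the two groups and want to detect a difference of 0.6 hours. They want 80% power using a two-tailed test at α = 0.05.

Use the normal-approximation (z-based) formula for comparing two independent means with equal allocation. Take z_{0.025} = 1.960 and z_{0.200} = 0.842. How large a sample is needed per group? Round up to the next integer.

n = 168 per group

n = (z_{α/2} + z_β)² · (σ₁² + σ₂²) / δ²
  = (1.960 + 0.842)² · (2.5² + 1.2² = 7.69) / 0.6²
  = 7.8512 · 7.69 / 0.36
  = 167.71
Round up → n = 168 per group.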